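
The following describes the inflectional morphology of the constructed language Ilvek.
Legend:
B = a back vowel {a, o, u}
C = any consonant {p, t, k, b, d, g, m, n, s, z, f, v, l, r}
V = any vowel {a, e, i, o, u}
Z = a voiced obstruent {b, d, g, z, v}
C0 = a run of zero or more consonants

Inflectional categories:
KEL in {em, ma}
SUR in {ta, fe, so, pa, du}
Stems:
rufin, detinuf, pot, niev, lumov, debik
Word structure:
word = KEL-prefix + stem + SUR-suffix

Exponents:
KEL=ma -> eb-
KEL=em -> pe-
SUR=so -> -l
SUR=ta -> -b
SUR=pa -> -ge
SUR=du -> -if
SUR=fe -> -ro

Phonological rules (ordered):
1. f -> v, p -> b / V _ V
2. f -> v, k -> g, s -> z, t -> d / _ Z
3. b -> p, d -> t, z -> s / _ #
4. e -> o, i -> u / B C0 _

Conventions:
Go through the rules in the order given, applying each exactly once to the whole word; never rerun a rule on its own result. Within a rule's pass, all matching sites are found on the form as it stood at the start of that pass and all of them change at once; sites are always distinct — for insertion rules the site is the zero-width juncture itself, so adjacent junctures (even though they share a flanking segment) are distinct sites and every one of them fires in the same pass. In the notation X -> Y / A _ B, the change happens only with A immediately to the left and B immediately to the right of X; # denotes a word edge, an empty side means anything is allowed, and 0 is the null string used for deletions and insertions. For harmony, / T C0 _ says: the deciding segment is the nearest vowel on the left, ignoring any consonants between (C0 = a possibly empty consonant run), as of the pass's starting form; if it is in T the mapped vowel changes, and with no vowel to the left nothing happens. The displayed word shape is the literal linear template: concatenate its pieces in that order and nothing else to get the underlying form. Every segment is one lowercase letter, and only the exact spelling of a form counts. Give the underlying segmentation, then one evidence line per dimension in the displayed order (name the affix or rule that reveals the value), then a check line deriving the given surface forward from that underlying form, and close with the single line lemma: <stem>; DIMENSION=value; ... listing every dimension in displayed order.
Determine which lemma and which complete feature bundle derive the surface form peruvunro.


underlying: pe-rufin-ro
KEL=em - signalled by the affix pe-
SUR=fe - signalled by the affix -ro
check: perufinro -> peruvinro -> peruvinro -> peruvinro -> peruvunro
lemma: rufin; KEL=em; SUR=fe


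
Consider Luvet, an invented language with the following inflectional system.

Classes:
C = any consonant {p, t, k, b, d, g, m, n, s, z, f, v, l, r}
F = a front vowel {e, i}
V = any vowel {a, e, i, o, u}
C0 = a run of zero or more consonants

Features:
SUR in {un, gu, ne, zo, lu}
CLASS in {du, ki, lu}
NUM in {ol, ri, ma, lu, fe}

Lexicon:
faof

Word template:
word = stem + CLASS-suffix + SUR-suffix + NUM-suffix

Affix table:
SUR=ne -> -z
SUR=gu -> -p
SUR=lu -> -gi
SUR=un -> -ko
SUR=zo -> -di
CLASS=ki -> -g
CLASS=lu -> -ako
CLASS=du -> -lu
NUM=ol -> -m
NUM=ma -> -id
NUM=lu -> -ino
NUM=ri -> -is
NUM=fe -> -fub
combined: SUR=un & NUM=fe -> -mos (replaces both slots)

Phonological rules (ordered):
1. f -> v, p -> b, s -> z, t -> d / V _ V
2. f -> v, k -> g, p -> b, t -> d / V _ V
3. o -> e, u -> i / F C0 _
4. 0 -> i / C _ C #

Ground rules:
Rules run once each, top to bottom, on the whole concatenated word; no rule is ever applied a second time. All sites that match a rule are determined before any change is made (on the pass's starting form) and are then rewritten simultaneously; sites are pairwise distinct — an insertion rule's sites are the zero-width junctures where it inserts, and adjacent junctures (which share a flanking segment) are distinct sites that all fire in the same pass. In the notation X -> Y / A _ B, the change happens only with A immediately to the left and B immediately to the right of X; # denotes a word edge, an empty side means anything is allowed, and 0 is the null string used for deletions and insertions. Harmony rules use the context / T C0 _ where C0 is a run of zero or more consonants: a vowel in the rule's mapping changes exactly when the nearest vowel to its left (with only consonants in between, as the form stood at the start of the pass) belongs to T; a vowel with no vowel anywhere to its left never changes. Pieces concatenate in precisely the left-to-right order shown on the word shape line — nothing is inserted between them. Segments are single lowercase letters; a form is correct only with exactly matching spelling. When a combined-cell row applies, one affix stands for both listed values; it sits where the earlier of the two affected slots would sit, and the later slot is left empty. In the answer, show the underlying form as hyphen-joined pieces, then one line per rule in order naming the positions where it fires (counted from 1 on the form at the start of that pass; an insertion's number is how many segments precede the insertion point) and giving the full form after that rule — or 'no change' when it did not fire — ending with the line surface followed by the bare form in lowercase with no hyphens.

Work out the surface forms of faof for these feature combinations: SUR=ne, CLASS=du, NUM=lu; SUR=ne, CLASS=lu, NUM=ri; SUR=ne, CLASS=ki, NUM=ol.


cell SUR=ne, CLASS=du, NUM=lu:
underlying: faof-lu-z-ino
1. f -> v, p -> b, s -> z, t -> d / V _ V: no change
2. f -> v, k -> g, p -> b, t -> d / V _ V: no change
3. o -> e, u -> i / F C0 _: fires at position(s) 10: faofluzine
4. 0 -> i / C _ C #: no change
surface: faofluzine

cell SUR=ne, CLASS=lu, NUM=ri:
underlying: faof-ako-z-is
1. f -> v, p -> b, s -> z, t -> d / V _ V: fires at position(s) 4: faovakozis
2. f -> v, k -> g, p -> b, t -> d / V _ V: fires at position(s) 6: faovagozis
3. o -> e, u -> i / F C0 _: no change
4. 0 -> i / C _ C #: no change
surface: faovagozis

cell SUR=ne, CLASS=ki, NUM=ol:
underlying: faof-g-z-m
1. f -> v, p -> b, s -> z, t -> d / V _ V: no change
2. f -> v, k -> g, p -> b, t -> d / V _ V: no change
3. o -> e, u -> i / F C0 _: no change
4. 0 -> i / C _ C #: inserts after position(s) 6: faofgzim
surface: faofgzim


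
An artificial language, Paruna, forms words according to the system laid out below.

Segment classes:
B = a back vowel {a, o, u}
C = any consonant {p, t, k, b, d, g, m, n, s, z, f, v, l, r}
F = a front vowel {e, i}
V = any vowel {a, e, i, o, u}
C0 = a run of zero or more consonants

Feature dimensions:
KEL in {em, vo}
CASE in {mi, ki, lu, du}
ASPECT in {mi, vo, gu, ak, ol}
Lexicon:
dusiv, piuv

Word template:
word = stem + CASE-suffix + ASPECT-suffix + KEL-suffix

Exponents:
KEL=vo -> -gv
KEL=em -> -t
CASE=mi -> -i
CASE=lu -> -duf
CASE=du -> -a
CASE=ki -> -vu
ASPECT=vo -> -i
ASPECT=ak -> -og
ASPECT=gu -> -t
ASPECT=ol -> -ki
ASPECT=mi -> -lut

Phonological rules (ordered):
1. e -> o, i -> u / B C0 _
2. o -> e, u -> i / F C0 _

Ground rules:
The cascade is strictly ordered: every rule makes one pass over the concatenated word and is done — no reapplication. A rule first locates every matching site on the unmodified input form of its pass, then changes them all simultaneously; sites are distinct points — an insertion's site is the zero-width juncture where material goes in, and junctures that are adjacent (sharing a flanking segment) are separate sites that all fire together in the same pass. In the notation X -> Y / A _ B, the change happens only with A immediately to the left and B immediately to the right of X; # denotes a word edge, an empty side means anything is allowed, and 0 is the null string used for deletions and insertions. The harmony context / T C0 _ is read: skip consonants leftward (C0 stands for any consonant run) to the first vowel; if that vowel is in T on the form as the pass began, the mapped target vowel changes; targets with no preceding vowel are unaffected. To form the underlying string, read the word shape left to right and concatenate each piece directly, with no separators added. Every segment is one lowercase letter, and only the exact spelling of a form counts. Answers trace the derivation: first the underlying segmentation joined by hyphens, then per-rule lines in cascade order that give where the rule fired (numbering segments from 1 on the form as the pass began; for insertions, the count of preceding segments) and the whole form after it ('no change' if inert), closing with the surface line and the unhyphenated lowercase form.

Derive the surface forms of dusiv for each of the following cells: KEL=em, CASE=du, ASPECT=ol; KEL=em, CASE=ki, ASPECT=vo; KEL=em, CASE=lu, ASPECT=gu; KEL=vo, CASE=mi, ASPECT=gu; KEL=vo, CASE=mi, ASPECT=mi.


cell KEL=em, CASE=du, ASPECT=ol:
underlying: dusiv-a-ki-t
1. e -> o, i -> u / B C0 _: fires at position(s) 4, 8: dusuvakut
2. o -> e, u -> i / F C0 _: no change
surface: dusuvakut

cell KEL=em, CASE=ki, ASPECT=vo:
underlying: dusiv-vu-i-t
1. e -> o, i -> u / B C0 _: fires at position(s) 4, 8: dusuvvuut
2. o -> e, u -> i / F C0 _: no change
surface: dusuvvuut

cell KEL=em, CASE=lu, ASPECT=gu:
underlying: dusiv-duf-t-t
1. e -> o, i -> u / B C0 _: fires at position(s) 4: dusuvduftt
2. o -> e, u -> i / F C0 _: no change
surface: dusuvduftt

cell KEL=vo, CASE=mi, ASPECT=gu:
underlying: dusiv-i-t-gv
1. e -> o, i -> u / B C0 _: fires at position(s) 4: dusuvitgv
2. o -> e, u -> i / F C0 _: no change
surface: dusuvitgv

cell KEL=vo, CASE=mi, ASPECT=mi:
underlying: dusiv-i-lut-gv
1. e -> o, i -> u / B C0 _: fires at position(s) 4: dusuvilutgv
2. o -> e, u -> i / F C0 _: fires at position(s) 8: dusuvilitgv
surface: dusuvilitgv


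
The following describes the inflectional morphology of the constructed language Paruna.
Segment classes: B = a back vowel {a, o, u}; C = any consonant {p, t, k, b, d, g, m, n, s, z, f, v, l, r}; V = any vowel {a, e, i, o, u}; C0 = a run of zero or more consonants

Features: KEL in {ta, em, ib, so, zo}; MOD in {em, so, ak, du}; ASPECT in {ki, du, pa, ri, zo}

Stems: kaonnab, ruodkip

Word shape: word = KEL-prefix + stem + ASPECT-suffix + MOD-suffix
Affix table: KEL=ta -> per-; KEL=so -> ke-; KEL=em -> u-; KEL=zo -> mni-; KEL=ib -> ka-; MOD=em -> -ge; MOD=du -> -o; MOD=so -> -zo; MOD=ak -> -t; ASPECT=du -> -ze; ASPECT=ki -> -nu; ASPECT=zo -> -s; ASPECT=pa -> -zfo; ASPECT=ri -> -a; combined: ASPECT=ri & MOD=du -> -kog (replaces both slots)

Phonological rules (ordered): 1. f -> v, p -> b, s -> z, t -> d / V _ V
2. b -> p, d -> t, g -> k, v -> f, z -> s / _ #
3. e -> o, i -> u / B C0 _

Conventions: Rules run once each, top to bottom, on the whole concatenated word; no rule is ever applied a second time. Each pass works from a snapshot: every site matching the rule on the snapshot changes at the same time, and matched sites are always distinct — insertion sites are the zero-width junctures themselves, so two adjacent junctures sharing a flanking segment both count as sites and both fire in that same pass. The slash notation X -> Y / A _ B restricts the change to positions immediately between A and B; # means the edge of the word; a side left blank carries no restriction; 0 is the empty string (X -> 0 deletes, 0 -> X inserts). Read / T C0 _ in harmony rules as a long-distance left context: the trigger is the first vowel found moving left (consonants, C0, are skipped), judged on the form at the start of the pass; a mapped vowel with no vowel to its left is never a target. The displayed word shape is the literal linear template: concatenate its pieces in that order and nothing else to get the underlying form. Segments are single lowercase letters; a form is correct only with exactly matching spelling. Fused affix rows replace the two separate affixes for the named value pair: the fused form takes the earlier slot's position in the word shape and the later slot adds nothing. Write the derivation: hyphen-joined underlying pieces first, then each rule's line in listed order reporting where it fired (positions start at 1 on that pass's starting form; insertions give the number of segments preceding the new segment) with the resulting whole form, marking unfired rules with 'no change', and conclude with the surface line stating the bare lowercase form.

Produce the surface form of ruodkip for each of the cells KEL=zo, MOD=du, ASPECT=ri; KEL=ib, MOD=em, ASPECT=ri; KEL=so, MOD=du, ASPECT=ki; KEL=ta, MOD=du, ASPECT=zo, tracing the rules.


cell KEL=zo, MOD=du, ASPECT=ri:
underlying: mni-ruodkip-kog
1. f -> v, p -> b, s -> z, t -> d / V _ V: no change
2. b -> p, d -> t, g -> k, v -> f, z -> s / _ #: fires at position(s) 13: mniruodkipkok
3. e -> o, i -> u / B C0 _: fires at position(s) 9: mniruodkupkok
surface: mniruodkupkok

cell KEL=ib, MOD=em, ASPECT=ri:
underlying: ka-ruodkip-a-ge
1. f -> v, p -> b, s -> z, t -> d / V _ V: fires at position(s) 9: karuodkibage
2. b -> p, d -> t, g -> k, v -> f, z -> s / _ #: no change
3. e -> o, i -> u / B C0 _: fires at position(s) 8, 12: karuodkubago
surface: karuodkubago

cell KEL=so, MOD=du, ASPECT=ki:
underlying: ke-ruodkip-nu-o
1. f -> v, p -> b, s -> z, t -> d / V _ V: no change
2. b -> p, d -> t, g -> k, v -> f, z -> s / _ #: no change
3. e -> o, i -> u / B C0 _: fires at position(s) 8: keruodkupnuo
surface: keruodkupnuo

cell KEL=ta, MOD=du, ASPECT=zo:
underlying: per-ruodkip-s-o
1. f -> v, p -> b, s -> z, t -> d / V _ V: no change
2. b -> p, d -> t, g -> k, v -> f, z -> s / _ #: no change
3. e -> o, i -> u / B C0 _: fires at position(s) 9: perruodkupso
surface: perruodkupso


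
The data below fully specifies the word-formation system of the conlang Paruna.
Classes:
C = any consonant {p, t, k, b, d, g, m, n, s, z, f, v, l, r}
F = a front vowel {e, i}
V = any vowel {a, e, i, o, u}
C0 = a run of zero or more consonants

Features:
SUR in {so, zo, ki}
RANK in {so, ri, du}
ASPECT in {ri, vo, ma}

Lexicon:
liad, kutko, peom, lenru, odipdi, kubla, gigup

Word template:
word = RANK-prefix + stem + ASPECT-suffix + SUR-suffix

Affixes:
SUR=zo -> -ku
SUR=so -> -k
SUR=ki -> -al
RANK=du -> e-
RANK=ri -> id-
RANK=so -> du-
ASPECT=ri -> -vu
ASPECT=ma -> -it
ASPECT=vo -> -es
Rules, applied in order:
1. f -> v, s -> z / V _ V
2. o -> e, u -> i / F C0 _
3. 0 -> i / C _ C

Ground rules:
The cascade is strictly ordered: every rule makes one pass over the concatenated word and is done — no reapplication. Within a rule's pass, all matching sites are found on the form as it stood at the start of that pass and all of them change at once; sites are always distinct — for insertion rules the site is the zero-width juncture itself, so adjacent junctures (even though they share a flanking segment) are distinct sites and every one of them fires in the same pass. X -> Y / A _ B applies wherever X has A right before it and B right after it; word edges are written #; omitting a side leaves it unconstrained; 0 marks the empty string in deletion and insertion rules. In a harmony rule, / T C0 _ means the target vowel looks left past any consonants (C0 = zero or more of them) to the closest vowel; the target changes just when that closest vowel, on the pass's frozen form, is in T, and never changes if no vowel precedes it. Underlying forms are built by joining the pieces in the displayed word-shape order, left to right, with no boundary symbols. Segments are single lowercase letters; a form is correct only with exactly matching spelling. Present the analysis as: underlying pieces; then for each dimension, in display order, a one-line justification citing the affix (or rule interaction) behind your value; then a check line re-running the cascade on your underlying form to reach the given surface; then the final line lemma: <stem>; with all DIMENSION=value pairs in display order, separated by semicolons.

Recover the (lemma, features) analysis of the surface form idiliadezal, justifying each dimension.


underlying: id-liad-es-al
SUR=ki - signalled by the affix -al
RANK=ri - signalled by the affix id-
ASPECT=vo - signalled by the affix -es
check: idliadesal -> idliadezal -> idliadezal -> idiliadezal
lemma: liad; SUR=ki; RANK=ri; ASPECT=vo


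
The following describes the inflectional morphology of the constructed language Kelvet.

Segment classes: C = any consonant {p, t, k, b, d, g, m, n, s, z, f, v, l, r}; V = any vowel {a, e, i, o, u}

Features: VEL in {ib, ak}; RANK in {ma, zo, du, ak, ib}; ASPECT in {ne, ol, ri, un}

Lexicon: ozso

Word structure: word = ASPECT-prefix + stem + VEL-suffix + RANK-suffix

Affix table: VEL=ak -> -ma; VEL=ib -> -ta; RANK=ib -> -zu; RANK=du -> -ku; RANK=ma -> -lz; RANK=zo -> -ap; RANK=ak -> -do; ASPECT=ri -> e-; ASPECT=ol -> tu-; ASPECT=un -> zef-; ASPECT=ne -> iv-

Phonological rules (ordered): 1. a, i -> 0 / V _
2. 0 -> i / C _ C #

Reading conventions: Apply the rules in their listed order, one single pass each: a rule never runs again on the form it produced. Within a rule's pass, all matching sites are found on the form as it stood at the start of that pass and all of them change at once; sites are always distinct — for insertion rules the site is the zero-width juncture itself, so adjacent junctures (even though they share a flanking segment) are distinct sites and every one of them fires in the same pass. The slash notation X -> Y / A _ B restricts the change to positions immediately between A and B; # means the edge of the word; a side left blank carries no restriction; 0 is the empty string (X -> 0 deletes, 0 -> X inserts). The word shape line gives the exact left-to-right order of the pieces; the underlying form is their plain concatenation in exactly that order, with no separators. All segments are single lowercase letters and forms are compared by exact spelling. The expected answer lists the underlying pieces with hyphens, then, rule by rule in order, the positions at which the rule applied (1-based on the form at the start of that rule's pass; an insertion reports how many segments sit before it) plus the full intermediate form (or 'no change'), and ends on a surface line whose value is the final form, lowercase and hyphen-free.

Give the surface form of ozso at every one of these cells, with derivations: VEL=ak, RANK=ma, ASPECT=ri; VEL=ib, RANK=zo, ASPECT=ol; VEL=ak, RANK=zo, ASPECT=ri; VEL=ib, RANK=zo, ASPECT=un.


cell VEL=ak, RANK=ma, ASPECT=ri:
underlying: e-ozso-ma-lz
1. a, i -> 0 / V _: no change
2. 0 -> i / C _ C #: inserts after position(s) 8: eozsomaliz
surface: eozsomaliz

cell VEL=ib, RANK=zo, ASPECT=ol:
underlying: tu-ozso-ta-ap
1. a, i -> 0 / V _: fires at position(s) 9: tuozsotap
2. 0 -> i / C _ C #: no change
surface: tuozsotap

cell VEL=ak, RANK=zo, ASPECT=ri:
underlying: e-ozso-ma-ap
1. a, i -> 0 / V _: fires at position(s) 8: eozsomap
2. 0 -> i / C _ C #: no change
surface: eozsomap

cell VEL=ib, RANK=zo, ASPECT=un:
underlying: zef-ozso-ta-ap
1. a, i -> 0 / V _: fires at position(s) 10: zefozsotap
2. 0 -> i / C _ C #: no change
surface: zefozsotap


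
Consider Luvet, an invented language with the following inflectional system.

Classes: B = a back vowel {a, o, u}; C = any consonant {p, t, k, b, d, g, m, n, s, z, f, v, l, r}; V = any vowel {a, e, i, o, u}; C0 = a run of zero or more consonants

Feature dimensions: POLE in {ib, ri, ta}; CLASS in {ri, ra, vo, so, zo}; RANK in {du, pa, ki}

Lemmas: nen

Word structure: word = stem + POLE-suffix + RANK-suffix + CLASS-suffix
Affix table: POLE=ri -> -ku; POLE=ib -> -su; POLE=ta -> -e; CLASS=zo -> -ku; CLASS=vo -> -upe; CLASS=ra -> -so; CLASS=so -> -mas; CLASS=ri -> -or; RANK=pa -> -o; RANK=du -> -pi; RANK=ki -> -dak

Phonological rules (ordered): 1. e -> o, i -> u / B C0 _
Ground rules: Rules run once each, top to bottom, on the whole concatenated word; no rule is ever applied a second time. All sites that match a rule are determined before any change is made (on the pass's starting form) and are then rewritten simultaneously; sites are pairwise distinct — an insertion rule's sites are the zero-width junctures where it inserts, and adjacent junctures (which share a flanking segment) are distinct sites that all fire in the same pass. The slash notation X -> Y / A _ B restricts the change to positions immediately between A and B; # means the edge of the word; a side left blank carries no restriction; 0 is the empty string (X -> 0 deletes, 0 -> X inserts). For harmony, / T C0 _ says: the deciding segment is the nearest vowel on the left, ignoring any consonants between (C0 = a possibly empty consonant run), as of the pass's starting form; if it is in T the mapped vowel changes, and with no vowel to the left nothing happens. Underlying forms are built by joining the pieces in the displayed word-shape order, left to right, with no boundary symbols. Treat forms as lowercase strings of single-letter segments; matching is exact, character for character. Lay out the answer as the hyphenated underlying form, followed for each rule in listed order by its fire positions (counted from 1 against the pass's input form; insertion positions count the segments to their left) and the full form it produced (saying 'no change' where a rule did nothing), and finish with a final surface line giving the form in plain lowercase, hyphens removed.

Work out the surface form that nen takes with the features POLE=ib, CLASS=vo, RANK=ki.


underlying: nen-su-dak-upe
1. e -> o, i -> u / B C0 _: fires at position(s) 11: nensudakupo
surface: nensudakupo


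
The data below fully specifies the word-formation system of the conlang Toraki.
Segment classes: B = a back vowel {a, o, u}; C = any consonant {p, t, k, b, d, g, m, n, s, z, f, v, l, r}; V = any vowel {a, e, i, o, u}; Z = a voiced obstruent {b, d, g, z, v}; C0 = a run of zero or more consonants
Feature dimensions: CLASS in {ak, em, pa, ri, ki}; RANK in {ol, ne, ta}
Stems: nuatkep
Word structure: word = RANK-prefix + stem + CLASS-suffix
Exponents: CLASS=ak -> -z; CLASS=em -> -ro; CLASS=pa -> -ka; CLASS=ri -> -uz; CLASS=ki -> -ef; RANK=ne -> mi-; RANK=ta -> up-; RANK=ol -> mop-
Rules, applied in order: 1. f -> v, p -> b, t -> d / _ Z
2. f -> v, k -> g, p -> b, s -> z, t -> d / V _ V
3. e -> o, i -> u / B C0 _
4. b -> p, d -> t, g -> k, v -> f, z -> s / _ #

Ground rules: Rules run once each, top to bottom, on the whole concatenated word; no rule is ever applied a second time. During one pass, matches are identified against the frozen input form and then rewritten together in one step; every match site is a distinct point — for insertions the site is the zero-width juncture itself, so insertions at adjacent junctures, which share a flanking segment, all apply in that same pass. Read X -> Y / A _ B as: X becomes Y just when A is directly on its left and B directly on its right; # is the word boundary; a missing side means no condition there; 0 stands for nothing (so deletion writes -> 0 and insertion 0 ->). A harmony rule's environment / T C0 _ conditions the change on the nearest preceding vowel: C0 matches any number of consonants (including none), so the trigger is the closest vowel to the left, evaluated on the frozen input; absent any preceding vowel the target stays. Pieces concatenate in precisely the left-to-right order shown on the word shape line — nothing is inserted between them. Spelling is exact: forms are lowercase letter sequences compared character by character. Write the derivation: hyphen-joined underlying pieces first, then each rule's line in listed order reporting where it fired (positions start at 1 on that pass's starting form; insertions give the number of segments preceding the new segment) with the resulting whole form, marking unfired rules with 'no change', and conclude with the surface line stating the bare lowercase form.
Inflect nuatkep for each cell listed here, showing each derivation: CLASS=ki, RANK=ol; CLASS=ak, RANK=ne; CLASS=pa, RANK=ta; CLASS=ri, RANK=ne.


cell CLASS=ki, RANK=ol:
underlying: mop-nuatkep-ef
1. f -> v, p -> b, t -> d / _ Z: no change
2. f -> v, k -> g, p -> b, s -> z, t -> d / V _ V: fires at position(s) 10: mopnuatkebef
3. e -> o, i -> u / B C0 _: fires at position(s) 9: mopnuatkobef
4. b -> p, d -> t, g -> k, v -> f, z -> s / _ #: no change
surface: mopnuatkobef

cell CLASS=ak, RANK=ne:
underlying: mi-nuatkep-z
1. f -> v, p -> b, t -> d / _ Z: fires at position(s) 9: minuatkebz
2. f -> v, k -> g, p -> b, s -> z, t -> d / V _ V: no change
3. e -> o, i -> u / B C0 _: fires at position(s) 8: minuatkobz
4. b -> p, d -> t, g -> k, v -> f, z -> s / _ #: fires at position(s) 10: minuatkobs
surface: minuatkobs

cell CLASS=pa, RANK=ta:
underlying: up-nuatkep-ka
1. f -> v, p -> b, t -> d / _ Z: no change
2. f -> v, k -> g, p -> b, s -> z, t -> d / V _ V: no change
3. e -> o, i -> u / B C0 _: fires at position(s) 8: upnuatkopka
4. b -> p, d -> t, g -> k, v -> f, z -> s / _ #: no change
surface: upnuatkopka

cell CLASS=ri, RANK=ne:
underlying: mi-nuatkep-uz
1. f -> v, p -> b, t -> d / _ Z: no change
2. f -> v, k -> g, p -> b, s -> z, t -> d / V _ V: fires at position(s) 9: minuatkebuz
3. e -> o, i -> u / B C0 _: fires at position(s) 8: minuatkobuz
4. b -> p, d -> t, g -> k, v -> f, z -> s / _ #: fires at position(s) 11: minuatkobus
surface: minuatkobus


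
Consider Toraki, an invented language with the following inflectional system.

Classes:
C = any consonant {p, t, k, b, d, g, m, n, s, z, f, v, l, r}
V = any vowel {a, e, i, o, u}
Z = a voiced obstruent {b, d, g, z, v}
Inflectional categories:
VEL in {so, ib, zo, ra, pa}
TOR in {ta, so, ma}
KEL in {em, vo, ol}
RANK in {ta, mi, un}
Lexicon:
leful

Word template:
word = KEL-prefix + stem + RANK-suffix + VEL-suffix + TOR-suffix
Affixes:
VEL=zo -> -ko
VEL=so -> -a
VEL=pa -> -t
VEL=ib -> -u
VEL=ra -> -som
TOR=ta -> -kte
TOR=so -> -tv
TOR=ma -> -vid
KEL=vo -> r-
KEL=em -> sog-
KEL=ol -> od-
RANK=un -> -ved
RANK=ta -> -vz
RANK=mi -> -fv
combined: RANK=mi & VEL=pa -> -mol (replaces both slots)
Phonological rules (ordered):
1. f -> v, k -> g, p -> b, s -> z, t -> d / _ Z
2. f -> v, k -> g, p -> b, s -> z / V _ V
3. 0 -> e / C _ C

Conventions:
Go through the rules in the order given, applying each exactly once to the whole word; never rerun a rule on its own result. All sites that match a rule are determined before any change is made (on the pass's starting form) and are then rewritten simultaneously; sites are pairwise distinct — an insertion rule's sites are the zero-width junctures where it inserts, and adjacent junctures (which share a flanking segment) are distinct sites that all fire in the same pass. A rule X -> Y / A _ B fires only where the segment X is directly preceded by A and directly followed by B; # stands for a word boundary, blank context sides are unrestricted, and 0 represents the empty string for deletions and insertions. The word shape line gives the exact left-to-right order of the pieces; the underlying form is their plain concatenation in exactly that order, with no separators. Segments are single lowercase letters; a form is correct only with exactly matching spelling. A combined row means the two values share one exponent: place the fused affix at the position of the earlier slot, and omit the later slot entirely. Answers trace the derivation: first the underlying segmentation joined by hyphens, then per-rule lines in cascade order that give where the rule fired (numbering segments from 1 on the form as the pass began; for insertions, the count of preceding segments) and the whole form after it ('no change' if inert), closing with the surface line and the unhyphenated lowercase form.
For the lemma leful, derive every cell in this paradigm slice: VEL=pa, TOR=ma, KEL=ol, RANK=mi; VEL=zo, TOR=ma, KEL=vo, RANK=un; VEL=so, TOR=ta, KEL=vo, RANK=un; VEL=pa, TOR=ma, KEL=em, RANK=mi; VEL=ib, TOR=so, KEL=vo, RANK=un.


cell VEL=pa, TOR=ma, KEL=ol, RANK=mi:
underlying: od-leful-mol-vid
1. f -> v, k -> g, p -> b, s -> z, t -> d / _ Z: no change
2. f -> v, k -> g, p -> b, s -> z / V _ V: fires at position(s) 5: odlevulmolvid
3. 0 -> e / C _ C: inserts after position(s) 2, 7, 10: odelevulemolevid
surface: odelevulemolevid

cell VEL=zo, TOR=ma, KEL=vo, RANK=un:
underlying: r-leful-ved-ko-vid
1. f -> v, k -> g, p -> b, s -> z, t -> d / _ Z: no change
2. f -> v, k -> g, p -> b, s -> z / V _ V: fires at position(s) 4: rlevulvedkovid
3. 0 -> e / C _ C: inserts after position(s) 1, 6, 9: relevulevedekovid
surface: relevulevedekovid

cell VEL=so, TOR=ta, KEL=vo, RANK=un:
underlying: r-leful-ved-a-kte
1. f -> v, k -> g, p -> b, s -> z, t -> d / _ Z: no change
2. f -> v, k -> g, p -> b, s -> z / V _ V: fires at position(s) 4: rlevulvedakte
3. 0 -> e / C _ C: inserts after position(s) 1, 6, 11: relevulevedakete
surface: relevulevedakete

cell VEL=pa, TOR=ma, KEL=em, RANK=mi:
underlying: sog-leful-mol-vid
1. f -> v, k -> g, p -> b, s -> z, t -> d / _ Z: no change
2. f -> v, k -> g, p -> b, s -> z / V _ V: fires at position(s) 6: soglevulmolvid
3. 0 -> e / C _ C: inserts after position(s) 3, 8, 11: sogelevulemolevid
surface: sogelevulemolevid

cell VEL=ib, TOR=so, KEL=vo, RANK=un:
underlying: r-leful-ved-u-tv
1. f -> v, k -> g, p -> b, s -> z, t -> d / _ Z: fires at position(s) 11: rlefulvedudv
2. f -> v, k -> g, p -> b, s -> z / V _ V: fires at position(s) 4: rlevulvedudv
3. 0 -> e / C _ C: inserts after position(s) 1, 6, 11: relevulevedudev
surface: relevulevedudev


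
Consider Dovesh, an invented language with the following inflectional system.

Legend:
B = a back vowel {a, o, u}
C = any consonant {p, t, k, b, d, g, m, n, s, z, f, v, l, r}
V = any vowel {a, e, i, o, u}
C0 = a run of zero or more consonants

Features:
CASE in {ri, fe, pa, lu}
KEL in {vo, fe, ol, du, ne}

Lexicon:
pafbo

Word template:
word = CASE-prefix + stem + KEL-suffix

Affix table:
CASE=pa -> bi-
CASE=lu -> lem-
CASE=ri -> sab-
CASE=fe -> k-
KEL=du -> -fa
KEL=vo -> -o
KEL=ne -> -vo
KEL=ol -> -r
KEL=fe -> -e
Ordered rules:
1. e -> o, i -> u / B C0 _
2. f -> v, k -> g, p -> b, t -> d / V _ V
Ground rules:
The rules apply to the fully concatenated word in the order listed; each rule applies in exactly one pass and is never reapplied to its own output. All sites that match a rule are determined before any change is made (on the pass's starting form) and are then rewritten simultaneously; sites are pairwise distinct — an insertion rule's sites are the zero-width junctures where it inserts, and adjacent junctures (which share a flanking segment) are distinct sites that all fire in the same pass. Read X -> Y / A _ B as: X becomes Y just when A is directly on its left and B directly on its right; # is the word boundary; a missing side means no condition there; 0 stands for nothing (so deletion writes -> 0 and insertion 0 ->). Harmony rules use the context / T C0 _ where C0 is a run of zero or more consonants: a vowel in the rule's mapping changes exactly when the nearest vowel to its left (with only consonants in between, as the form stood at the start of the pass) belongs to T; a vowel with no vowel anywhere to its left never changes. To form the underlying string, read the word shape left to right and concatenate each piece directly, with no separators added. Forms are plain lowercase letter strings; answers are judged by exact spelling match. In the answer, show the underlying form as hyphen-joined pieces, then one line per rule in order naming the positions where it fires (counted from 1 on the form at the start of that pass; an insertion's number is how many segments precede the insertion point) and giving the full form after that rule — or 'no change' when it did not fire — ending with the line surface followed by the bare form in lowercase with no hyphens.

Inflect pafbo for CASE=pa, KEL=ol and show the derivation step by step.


underlying: bi-pafbo-r
1. e -> o, i -> u / B C0 _: no change
2. f -> v, k -> g, p -> b, t -> d / V _ V: fires at position(s) 3: bibafbor
surface: bibafbor


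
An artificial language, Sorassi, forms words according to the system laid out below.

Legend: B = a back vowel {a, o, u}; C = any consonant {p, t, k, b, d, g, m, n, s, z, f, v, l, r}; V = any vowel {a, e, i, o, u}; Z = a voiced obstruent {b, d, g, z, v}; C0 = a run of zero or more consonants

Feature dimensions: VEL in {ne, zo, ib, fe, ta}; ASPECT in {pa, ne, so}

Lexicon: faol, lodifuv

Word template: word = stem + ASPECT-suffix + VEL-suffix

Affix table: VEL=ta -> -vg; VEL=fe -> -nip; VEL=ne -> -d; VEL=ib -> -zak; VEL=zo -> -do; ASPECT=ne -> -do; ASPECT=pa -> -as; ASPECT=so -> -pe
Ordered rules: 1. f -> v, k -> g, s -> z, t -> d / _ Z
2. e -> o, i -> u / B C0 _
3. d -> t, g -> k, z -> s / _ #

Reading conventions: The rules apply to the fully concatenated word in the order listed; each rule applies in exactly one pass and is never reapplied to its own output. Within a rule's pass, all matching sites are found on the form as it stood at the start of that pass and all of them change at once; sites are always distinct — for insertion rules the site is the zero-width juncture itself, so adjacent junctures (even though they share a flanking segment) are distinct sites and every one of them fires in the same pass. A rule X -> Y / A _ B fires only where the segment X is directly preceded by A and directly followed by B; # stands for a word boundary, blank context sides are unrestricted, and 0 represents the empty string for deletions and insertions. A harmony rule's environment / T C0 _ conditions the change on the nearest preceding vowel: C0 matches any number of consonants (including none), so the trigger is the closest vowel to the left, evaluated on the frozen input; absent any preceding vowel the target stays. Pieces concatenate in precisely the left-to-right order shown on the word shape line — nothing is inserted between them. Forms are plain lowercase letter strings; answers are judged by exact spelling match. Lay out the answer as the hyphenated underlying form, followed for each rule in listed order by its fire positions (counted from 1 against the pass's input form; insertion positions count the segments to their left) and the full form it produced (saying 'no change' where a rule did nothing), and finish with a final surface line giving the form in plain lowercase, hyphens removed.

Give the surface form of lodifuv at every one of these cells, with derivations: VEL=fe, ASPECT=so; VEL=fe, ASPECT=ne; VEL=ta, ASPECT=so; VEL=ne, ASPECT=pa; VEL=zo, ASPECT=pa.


cell VEL=fe, ASPECT=so:
underlying: lodifuv-pe-nip
1. f -> v, k -> g, s -> z, t -> d / _ Z: no change
2. e -> o, i -> u / B C0 _: fires at position(s) 4, 9: lodufuvponip
3. d -> t, g -> k, z -> s / _ #: no change
surface: lodufuvponip

cell VEL=fe, ASPECT=ne:
underlying: lodifuv-do-nip
1. f -> v, k -> g, s -> z, t -> d / _ Z: no change
2. e -> o, i -> u / B C0 _: fires at position(s) 4, 11: lodufuvdonup
3. d -> t, g -> k, z -> s / _ #: no change
surface: lodufuvdonup

cell VEL=ta, ASPECT=so:
underlying: lodifuv-pe-vg
1. f -> v, k -> g, s -> z, t -> d / _ Z: no change
2. e -> o, i -> u / B C0 _: fires at position(s) 4, 9: lodufuvpovg
3. d -> t, g -> k, z -> s / _ #: fires at position(s) 11: lodufuvpovk
surface: lodufuvpovk

cell VEL=ne, ASPECT=pa:
underlying: lodifuv-as-d
1. f -> v, k -> g, s -> z, t -> d / _ Z: fires at position(s) 9: lodifuvazd
2. e -> o, i -> u / B C0 _: fires at position(s) 4: lodufuvazd
3. d -> t, g -> k, z -> s / _ #: fires at position(s) 10: lodufuvazt
surface: lodufuvazt

cell VEL=zo, ASPECT=pa:
underlying: lodifuv-as-do
1. f -> v, k -> g, s -> z, t -> d / _ Z: fires at position(s) 9: lodifuvazdo
2. e -> o, i -> u / B C0 _: fires at position(s) 4: lodufuvazdo
3. d -> t, g -> k, z -> s / _ #: no change
surface: lodufuvazdo


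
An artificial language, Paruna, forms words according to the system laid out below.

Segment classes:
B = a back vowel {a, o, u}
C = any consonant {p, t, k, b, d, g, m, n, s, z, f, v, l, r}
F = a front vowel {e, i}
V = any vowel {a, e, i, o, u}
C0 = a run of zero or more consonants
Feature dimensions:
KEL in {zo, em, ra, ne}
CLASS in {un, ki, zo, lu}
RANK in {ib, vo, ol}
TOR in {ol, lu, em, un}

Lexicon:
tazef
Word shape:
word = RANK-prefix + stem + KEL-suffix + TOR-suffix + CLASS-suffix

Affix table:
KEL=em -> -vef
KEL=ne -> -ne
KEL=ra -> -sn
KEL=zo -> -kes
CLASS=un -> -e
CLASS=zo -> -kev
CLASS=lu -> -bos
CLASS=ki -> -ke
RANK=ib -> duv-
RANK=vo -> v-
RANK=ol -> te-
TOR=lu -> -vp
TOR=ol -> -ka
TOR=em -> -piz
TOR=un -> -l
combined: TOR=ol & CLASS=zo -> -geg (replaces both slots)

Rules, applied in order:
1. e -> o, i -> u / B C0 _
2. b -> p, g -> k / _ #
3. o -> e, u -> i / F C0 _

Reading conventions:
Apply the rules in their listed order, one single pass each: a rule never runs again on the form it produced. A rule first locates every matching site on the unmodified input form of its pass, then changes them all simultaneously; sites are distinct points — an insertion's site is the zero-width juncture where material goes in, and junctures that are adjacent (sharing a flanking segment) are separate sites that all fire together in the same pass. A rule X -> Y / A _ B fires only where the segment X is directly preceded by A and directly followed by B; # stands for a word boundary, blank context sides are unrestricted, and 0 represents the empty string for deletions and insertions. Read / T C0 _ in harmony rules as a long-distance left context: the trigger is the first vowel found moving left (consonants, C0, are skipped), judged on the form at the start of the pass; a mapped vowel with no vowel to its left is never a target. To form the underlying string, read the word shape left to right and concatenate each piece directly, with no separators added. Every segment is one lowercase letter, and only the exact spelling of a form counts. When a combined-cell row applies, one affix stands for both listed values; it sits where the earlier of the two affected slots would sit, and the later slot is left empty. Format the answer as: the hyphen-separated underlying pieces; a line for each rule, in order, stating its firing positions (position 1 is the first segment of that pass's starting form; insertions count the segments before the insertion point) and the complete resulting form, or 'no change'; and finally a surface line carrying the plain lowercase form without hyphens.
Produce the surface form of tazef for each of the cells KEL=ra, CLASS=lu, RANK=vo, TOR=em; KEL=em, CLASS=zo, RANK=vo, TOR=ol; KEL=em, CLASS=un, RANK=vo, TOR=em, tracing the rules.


cell KEL=ra, CLASS=lu, RANK=vo, TOR=em:
underlying: v-tazef-sn-piz-bos
1. e -> o, i -> u / B C0 _: fires at position(s) 5: vtazofsnpizbos
2. b -> p, g -> k / _ #: no change
3. o -> e, u -> i / F C0 _: fires at position(s) 13: vtazofsnpizbes
surface: vtazofsnpizbes

cell KEL=em, CLASS=zo, RANK=vo, TOR=ol:
underlying: v-tazef-vef-geg
1. e -> o, i -> u / B C0 _: fires at position(s) 5: vtazofvefgeg
2. b -> p, g -> k / _ #: fires at position(s) 12: vtazofvefgek
3. o -> e, u -> i / F C0 _: no change
surface: vtazofvefgek

cell KEL=em, CLASS=un, RANK=vo, TOR=em:
underlying: v-tazef-vef-piz-e
1. e -> o, i -> u / B C0 _: fires at position(s) 5: vtazofvefpize
2. b -> p, g -> k / _ #: no change
3. o -> e, u -> i / F C0 _: no change
surface: vtazofvefpize


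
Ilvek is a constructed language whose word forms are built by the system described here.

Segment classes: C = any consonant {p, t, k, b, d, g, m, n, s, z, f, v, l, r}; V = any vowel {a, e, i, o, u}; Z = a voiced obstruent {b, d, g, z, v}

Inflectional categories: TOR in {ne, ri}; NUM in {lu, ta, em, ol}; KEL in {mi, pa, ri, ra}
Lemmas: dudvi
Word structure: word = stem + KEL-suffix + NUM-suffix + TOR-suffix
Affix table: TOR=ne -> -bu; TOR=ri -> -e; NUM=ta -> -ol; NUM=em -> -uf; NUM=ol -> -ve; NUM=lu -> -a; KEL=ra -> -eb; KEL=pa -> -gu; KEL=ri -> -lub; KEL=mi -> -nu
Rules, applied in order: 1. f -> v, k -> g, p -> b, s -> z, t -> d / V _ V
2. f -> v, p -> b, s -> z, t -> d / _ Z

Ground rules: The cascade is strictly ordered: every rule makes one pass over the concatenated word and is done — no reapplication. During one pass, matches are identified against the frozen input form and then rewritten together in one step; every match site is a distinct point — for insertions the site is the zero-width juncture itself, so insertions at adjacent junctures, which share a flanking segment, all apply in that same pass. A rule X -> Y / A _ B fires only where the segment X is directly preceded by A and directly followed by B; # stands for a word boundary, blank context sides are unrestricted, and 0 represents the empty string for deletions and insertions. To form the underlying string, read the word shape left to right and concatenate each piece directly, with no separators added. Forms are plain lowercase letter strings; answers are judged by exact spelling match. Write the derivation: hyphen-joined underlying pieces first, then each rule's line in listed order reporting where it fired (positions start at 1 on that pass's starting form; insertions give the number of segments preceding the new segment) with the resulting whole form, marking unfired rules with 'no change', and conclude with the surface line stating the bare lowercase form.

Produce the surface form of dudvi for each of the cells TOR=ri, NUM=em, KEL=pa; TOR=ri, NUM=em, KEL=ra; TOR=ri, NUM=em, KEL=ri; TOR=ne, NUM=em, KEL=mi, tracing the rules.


cell TOR=ri, NUM=em, KEL=pa:
underlying: dudvi-gu-uf-e
1. f -> v, k -> g, p -> b, s -> z, t -> d / V _ V: fires at position(s) 9: dudviguuve
2. f -> v, p -> b, s -> z, t -> d / _ Z: no change
surface: dudviguuve

cell TOR=ri, NUM=em, KEL=ra:
underlying: dudvi-eb-uf-e
1. f -> v, k -> g, p -> b, s -> z, t -> d / V _ V: fires at position(s) 9: dudviebuve
2. f -> v, p -> b, s -> z, t -> d / _ Z: no change
surface: dudviebuve

cell TOR=ri, NUM=em, KEL=ri:
underlying: dudvi-lub-uf-e
1. f -> v, k -> g, p -> b, s -> z, t -> d / V _ V: fires at position(s) 10: dudvilubuve
2. f -> v, p -> b, s -> z, t -> d / _ Z: no change
surface: dudvilubuve

cell TOR=ne, NUM=em, KEL=mi:
underlying: dudvi-nu-uf-bu
1. f -> v, k -> g, p -> b, s -> z, t -> d / V _ V: no change
2. f -> v, p -> b, s -> z, t -> d / _ Z: fires at position(s) 9: dudvinuuvbu
surface: dudvinuuvbu
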